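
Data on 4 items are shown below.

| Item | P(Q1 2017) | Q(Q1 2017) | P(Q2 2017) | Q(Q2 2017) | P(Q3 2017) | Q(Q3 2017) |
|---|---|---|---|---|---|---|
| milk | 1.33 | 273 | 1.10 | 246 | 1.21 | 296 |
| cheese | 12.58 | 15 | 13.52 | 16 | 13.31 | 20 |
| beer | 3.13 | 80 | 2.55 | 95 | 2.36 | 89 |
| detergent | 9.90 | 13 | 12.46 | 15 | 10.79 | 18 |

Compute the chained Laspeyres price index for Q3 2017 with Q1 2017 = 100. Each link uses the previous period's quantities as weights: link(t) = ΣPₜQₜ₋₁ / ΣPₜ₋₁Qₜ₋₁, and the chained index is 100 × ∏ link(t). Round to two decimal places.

Link Q1 2017→Q2 2017:
ΣP(Q2 2017)Q(Q1 2017) = 1.10×273 + 13.52×15 + 2.55×80 + 12.46×13 = 300.3 + 202.8 + 204 + 161.98 = 869.08
ΣP(Q1 2017)Q(Q1 2017) = 1.33×273 + 12.58×15 + 3.13×80 + 9.90×13 = 363.09 + 188.7 + 250.4 + 128.7 = 930.89
link = 869.08/930.89 = 0.933601
Link Q2 2017→Q3 2017:
ΣP(Q3 2017)Q(Q2 2017) = 1.21×246 + 13.31×16 + 2.36×95 + 10.79×15 = 297.66 + 212.96 + 224.2 + 161.85 = 896.67
ΣP(Q2 2017)Q(Q2 2017) = 1.10×246 + 13.52×16 + 2.55×95 + 12.46×15 = 270.6 + 216.32 + 242.25 + 186.9 = 916.07
link = 896.67/916.07 = 0.978823
Chained index = 100 × 0.933601 × 0.978823 = 91.3830

91.38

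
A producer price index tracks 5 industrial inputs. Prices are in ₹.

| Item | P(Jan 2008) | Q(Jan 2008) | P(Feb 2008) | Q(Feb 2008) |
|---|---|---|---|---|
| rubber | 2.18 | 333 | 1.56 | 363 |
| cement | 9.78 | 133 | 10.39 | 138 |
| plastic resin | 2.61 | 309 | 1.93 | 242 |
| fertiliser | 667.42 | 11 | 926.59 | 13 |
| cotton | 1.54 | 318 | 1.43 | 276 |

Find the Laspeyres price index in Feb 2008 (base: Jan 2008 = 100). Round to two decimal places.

123.26

Laspeyres price index uses base-period quantities as weights.
ΣP(Feb 2008)·Q(Jan 2008) = 1.56×333 + 10.39×133 + 1.93×309 + 926.59×11 + 1.43×318 = 519.48 + 1381.87 + 596.37 + 10192.49 + 454.74 = 13144.95
ΣP(Jan 2008)·Q(Jan 2008) = 2.18×333 + 9.78×133 + 2.61×309 + 667.42×11 + 1.54×318 = 725.94 + 1300.74 + 806.49 + 7341.62 + 489.72 = 10664.51
Index = 13144.95 / 10664.51 × 100 = 123.2588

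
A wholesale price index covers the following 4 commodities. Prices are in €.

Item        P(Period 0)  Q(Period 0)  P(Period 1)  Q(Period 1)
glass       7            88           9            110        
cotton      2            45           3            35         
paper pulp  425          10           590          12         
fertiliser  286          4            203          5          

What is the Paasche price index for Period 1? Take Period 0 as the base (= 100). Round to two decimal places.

Paasche price index uses current-period quantities as weights.
ΣP(Period 1)·Q(Period 1) = 9×110 + 3×35 + 590×12 + 203×5 = 990 + 105 + 7080 + 1015 = 9190
ΣP(Period 0)·Q(Period 1) = 7×110 + 2×35 + 425×12 + 286×5 = 770 + 70 + 5100 + 1430 = 7370
Index = 9190 / 7370 × 100 = 124.6947

124.69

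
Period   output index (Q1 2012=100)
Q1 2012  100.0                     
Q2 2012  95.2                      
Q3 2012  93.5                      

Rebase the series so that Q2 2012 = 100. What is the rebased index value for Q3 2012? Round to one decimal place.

Rebased(Q3 2012) = 93.5 / 95.2 × 100 = 98.2143

98.2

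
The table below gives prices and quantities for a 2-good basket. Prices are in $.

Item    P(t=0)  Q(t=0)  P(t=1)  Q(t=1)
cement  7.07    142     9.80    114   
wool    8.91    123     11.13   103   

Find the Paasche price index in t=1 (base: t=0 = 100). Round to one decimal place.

Paasche price index uses current-period quantities as weights.
ΣP(t=1)·Q(t=1) = 9.80×114 + 11.13×103 = 1117.2 + 1146.39 = 2263.59
ΣP(t=0)·Q(t=1) = 7.07×114 + 8.91×103 = 805.98 + 917.73 = 1723.71
Index = 2263.59 / 1723.71 × 100 = 131.3208

131.3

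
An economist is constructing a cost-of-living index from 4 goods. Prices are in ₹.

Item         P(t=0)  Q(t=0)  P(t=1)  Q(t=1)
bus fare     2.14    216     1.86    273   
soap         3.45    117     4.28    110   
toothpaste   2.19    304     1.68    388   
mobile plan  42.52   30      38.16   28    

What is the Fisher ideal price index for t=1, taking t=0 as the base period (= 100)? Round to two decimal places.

90.48

Laspeyres component (base-period weights):
ΣP(t=1)Q(t=0) = 1.86×216 + 4.28×117 + 1.68×304 + 38.16×30 = 401.76 + 500.76 + 510.72 + 1144.8 = 2558.04
ΣP(t=0)Q(t=0) = 2.14×216 + 3.45×117 + 2.19×304 + 42.52×30 = 462.24 + 403.65 + 665.76 + 1275.6 = 2807.25
L = 2558.04 / 2807.25 × 100 = 91.1226
Paasche component (current-period weights):
ΣP(t=1)Q(t=1) = 1.86×273 + 4.28×110 + 1.68×388 + 38.16×28 = 507.78 + 470.8 + 651.84 + 1068.48 = 2698.9
ΣP(t=0)Q(t=1) = 2.14×273 + 3.45×110 + 2.19×388 + 42.52×28 = 584.22 + 379.5 + 849.72 + 1190.56 = 3004
P = 2698.9 / 3004 × 100 = 89.8435
Fisher = √(L × P) = √(91.1226 × 89.8435) = 90.4808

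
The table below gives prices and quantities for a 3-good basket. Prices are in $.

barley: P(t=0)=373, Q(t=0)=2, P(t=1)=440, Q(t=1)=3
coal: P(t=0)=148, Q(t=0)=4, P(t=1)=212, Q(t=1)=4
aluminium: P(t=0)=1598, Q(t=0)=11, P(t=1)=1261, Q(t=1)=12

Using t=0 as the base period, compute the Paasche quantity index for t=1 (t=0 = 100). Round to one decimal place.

110.9

Paasche quantity index uses current-period prices as weights.
ΣP(t=1)·Q(t=1) = 440×3 + 212×4 + 1261×12 = 1320 + 848 + 15132 = 17300
ΣP(t=1)·Q(t=0) = 440×2 + 212×4 + 1261×11 = 880 + 848 + 13871 = 15599
Index = 17300 / 15599 × 100 = 110.9045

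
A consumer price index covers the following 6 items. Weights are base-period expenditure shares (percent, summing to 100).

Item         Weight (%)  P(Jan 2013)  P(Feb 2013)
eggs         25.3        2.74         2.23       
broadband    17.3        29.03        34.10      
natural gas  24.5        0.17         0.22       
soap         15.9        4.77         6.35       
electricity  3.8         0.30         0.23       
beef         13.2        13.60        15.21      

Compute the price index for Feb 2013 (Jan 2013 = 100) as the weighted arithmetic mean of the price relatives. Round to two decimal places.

eggs: 25.3 × (2.23/2.74) = 25.3 × 0.813869 = 20.5909
broadband: 17.3 × (34.10/29.03) = 17.3 × 1.174647 = 20.3214
natural gas: 24.5 × (0.22/0.17) = 24.5 × 1.294118 = 31.7059
soap: 15.9 × (6.35/4.77) = 15.9 × 1.331237 = 21.1667
electricity: 3.8 × (0.23/0.30) = 3.8 × 0.766667 = 2.9133
beef: 13.2 × (15.21/13.60) = 13.2 × 1.118382 = 14.7626
Index = Σ wᵢ·(p₁ᵢ/p₀ᵢ) = 20.5909 + 20.3214 + 31.7059 + 21.1667 + 2.9133 + 14.7626 = 111.4608

111.46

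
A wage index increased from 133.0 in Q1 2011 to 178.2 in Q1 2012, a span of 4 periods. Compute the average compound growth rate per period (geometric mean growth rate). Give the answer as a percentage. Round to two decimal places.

7.59%

Growth factor = (178.2/133.0)^(1/4) = (1.339850)^(1/4) = 1.075880
Growth rate = 1.075880 − 1 = 0.075880 = 7.5880%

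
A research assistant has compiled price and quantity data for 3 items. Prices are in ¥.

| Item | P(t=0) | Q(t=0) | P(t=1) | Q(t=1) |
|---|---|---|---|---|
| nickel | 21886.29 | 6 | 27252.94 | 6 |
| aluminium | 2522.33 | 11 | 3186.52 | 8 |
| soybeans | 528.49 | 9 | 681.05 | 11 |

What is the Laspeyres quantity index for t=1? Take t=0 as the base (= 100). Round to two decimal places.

Laspeyres quantity index uses base-period prices as weights.
ΣP(t=0)·Q(t=1) = 21886.29×6 + 2522.33×8 + 528.49×11 = 131317.74 + 20178.64 + 5813.39 = 157309.77
ΣP(t=0)·Q(t=0) = 21886.29×6 + 2522.33×11 + 528.49×9 = 131317.74 + 27745.63 + 4756.41 = 163819.78
Index = 157309.77 / 163819.78 × 100 = 96.0261

96.03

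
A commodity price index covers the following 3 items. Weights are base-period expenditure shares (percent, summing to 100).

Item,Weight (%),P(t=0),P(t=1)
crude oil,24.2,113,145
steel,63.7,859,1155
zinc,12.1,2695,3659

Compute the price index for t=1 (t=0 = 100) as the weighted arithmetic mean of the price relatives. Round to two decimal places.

crude oil: 24.2 × (145/113) = 24.2 × 1.283186 = 31.0531
steel: 63.7 × (1155/859) = 63.7 × 1.344587 = 85.6502
zinc: 12.1 × (3659/2695) = 12.1 × 1.357699 = 16.4282
Index = Σ wᵢ·(p₁ᵢ/p₀ᵢ) = 31.0531 + 85.6502 + 16.4282 = 133.1314

133.13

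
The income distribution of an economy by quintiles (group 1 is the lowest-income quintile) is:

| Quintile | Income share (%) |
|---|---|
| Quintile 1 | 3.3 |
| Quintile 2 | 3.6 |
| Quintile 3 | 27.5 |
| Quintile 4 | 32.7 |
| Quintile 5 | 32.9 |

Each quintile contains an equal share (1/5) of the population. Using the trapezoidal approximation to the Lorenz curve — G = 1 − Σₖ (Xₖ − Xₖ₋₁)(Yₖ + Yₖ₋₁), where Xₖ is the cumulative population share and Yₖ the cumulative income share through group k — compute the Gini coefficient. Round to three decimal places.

Cumulative income shares Yₖ: 0.0330, 0.0690, 0.3440, 0.6710, 1.0000
Σ (Xₖ−Xₖ₋₁)(Yₖ+Yₖ₋₁) = (1/5)(0.0330+0.0000) + (1/5)(0.0690+0.0330) + (1/5)(0.3440+0.0690) + (1/5)(0.6710+0.3440) + (1/5)(1.0000+0.6710)
  = 0.0066 + 0.0204 + 0.0826 + 0.2030 + 0.3342 = 0.6468
G = 1 − 0.6468 = 0.3532

0.353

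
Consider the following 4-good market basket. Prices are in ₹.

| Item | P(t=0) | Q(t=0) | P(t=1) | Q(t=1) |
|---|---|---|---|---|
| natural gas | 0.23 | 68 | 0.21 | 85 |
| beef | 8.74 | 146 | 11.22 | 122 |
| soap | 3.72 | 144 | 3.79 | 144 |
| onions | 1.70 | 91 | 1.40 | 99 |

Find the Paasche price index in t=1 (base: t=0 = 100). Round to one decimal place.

Paasche price index uses current-period quantities as weights.
ΣP(t=1)·Q(t=1) = 0.21×85 + 11.22×122 + 3.79×144 + 1.40×99 = 17.85 + 1368.84 + 545.76 + 138.6 = 2071.05
ΣP(t=0)·Q(t=1) = 0.23×85 + 8.74×122 + 3.72×144 + 1.70×99 = 19.55 + 1066.28 + 535.68 + 168.3 = 1789.81
Index = 2071.05 / 1789.81 × 100 = 115.7134

115.7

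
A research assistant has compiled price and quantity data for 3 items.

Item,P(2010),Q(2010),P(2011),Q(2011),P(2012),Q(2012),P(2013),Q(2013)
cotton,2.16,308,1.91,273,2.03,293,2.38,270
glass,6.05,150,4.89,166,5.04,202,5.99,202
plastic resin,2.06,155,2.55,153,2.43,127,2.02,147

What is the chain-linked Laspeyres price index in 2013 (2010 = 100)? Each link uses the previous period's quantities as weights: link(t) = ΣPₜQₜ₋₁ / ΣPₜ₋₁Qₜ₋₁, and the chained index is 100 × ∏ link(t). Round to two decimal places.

104.53

Link 2010→2011:
ΣP(2011)Q(2010) = 1.91×308 + 4.89×150 + 2.55×155 = 588.28 + 733.5 + 395.25 = 1717.03
ΣP(2010)Q(2010) = 2.16×308 + 6.05×150 + 2.06×155 = 665.28 + 907.5 + 319.3 = 1892.08
link = 1717.03/1892.08 = 0.907483
Link 2011→2012:
ΣP(2012)Q(2011) = 2.03×273 + 5.04×166 + 2.43×153 = 554.19 + 836.64 + 371.79 = 1762.62
ΣP(2011)Q(2011) = 1.91×273 + 4.89×166 + 2.55×153 = 521.43 + 811.74 + 390.15 = 1723.32
link = 1762.62/1723.32 = 1.022805
Link 2012→2013:
ΣP(2013)Q(2012) = 2.38×293 + 5.99×202 + 2.02×127 = 697.34 + 1209.98 + 256.54 = 2163.86
ΣP(2012)Q(2012) = 2.03×293 + 5.04×202 + 2.43×127 = 594.79 + 1018.08 + 308.61 = 1921.48
link = 2163.86/1921.48 = 1.126142
Chained index = 100 × 0.907483 × 1.022805 × 1.126142 = 104.5260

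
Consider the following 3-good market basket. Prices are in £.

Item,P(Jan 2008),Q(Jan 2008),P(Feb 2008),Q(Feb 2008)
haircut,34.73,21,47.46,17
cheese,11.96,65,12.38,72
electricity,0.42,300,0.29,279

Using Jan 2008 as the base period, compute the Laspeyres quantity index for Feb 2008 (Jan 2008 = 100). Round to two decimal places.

96.08

Laspeyres quantity index uses base-period prices as weights.
ΣP(Jan 2008)·Q(Feb 2008) = 34.73×17 + 11.96×72 + 0.42×279 = 590.41 + 861.12 + 117.18 = 1568.71
ΣP(Jan 2008)·Q(Jan 2008) = 34.73×21 + 11.96×65 + 0.42×300 = 729.33 + 777.4 + 126 = 1632.73
Index = 1568.71 / 1632.73 × 100 = 96.0790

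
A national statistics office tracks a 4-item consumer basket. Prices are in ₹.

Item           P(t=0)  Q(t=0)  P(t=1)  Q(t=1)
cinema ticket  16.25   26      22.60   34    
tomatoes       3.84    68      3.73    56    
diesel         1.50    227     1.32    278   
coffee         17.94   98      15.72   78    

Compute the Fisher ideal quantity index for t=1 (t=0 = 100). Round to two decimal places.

Laspeyres component (base-period weights):
ΣP(t=0)Q(t=1) = 16.25×34 + 3.84×56 + 1.50×278 + 17.94×78 = 552.5 + 215.04 + 417 + 1399.32 = 2583.86
ΣP(t=0)Q(t=0) = 16.25×26 + 3.84×68 + 1.50×227 + 17.94×98 = 422.5 + 261.12 + 340.5 + 1758.12 = 2782.24
L = 2583.86 / 2782.24 × 100 = 92.8698
Paasche component (current-period weights):
ΣP(t=1)Q(t=1) = 22.60×34 + 3.73×56 + 1.32×278 + 15.72×78 = 768.4 + 208.88 + 366.96 + 1226.16 = 2570.4
ΣP(t=1)Q(t=0) = 22.60×26 + 3.73×68 + 1.32×227 + 15.72×98 = 587.6 + 253.64 + 299.64 + 1540.56 = 2681.44
P = 2570.4 / 2681.44 × 100 = 95.8589
Fisher = √(L × P) = √(92.8698 × 95.8589) = 94.3525

94.35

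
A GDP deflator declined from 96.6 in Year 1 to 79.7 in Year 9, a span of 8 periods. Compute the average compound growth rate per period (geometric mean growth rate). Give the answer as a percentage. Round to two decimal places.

Growth factor = (79.7/96.6)^(1/8) = (0.825052)^(1/8) = 0.976248
Growth rate = 0.976248 − 1 = -0.023752 = -2.3752%

-2.38%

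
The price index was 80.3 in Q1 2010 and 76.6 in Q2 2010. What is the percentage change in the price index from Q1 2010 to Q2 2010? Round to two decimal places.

-4.61%

Change = (76.6 − 80.3) / 80.3 × 100
       = -3.7 / 80.3 × 100 = -4.6077%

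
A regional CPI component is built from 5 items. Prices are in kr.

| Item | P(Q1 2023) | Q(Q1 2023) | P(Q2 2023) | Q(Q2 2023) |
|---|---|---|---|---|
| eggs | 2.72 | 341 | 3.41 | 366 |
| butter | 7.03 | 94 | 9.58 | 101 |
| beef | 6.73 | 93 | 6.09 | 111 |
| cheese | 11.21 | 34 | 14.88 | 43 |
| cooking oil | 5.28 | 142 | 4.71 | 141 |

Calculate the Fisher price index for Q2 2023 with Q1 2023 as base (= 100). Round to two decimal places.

Laspeyres component (base-period weights):
ΣP(Q2 2023)Q(Q1 2023) = 3.41×341 + 9.58×94 + 6.09×93 + 14.88×34 + 4.71×142 = 1162.81 + 900.52 + 566.37 + 505.92 + 668.82 = 3804.44
ΣP(Q1 2023)Q(Q1 2023) = 2.72×341 + 7.03×94 + 6.73×93 + 11.21×34 + 5.28×142 = 927.52 + 660.82 + 625.89 + 381.14 + 749.76 = 3345.13
L = 3804.44 / 3345.13 × 100 = 113.7307
Paasche component (current-period weights):
ΣP(Q2 2023)Q(Q2 2023) = 3.41×366 + 9.58×101 + 6.09×111 + 14.88×43 + 4.71×141 = 1248.06 + 967.58 + 675.99 + 639.84 + 664.11 = 4195.58
ΣP(Q1 2023)Q(Q2 2023) = 2.72×366 + 7.03×101 + 6.73×111 + 11.21×43 + 5.28×141 = 995.52 + 710.03 + 747.03 + 482.03 + 744.48 = 3679.09
P = 4195.58 / 3679.09 × 100 = 114.0385
Fisher = √(L × P) = √(113.7307 × 114.0385) = 113.8845

113.88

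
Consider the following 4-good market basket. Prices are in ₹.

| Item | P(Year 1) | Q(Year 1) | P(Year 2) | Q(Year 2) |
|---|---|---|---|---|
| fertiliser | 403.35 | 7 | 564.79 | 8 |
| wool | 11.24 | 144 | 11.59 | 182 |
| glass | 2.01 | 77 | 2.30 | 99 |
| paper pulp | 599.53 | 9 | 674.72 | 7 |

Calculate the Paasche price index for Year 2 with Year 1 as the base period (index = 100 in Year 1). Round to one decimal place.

Paasche price index uses current-period quantities as weights.
ΣP(Year 2)·Q(Year 2) = 564.79×8 + 11.59×182 + 2.30×99 + 674.72×7 = 4518.32 + 2109.38 + 227.7 + 4723.04 = 11578.44
ΣP(Year 1)·Q(Year 2) = 403.35×8 + 11.24×182 + 2.01×99 + 599.53×7 = 3226.8 + 2045.68 + 198.99 + 4196.71 = 9668.18
Index = 11578.44 / 9668.18 × 100 = 119.7582

119.8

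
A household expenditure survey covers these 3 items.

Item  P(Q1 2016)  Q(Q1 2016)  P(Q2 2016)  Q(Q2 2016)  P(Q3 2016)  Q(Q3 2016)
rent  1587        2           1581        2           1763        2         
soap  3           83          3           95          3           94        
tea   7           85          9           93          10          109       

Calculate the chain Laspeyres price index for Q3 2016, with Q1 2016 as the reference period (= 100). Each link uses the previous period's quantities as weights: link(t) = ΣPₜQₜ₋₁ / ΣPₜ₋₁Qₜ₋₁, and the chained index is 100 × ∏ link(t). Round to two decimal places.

115.02

Link Q1 2016→Q2 2016:
ΣP(Q2 2016)Q(Q1 2016) = 1581×2 + 3×83 + 9×85 = 3162 + 249 + 765 = 4176
ΣP(Q1 2016)Q(Q1 2016) = 1587×2 + 3×83 + 7×85 = 3174 + 249 + 595 = 4018
link = 4176/4018 = 1.039323
Link Q2 2016→Q3 2016:
ΣP(Q3 2016)Q(Q2 2016) = 1763×2 + 3×95 + 10×93 = 3526 + 285 + 930 = 4741
ΣP(Q2 2016)Q(Q2 2016) = 1581×2 + 3×95 + 9×93 = 3162 + 285 + 837 = 4284
link = 4741/4284 = 1.106676
Chained index = 100 × 1.039323 × 1.106676 = 115.0194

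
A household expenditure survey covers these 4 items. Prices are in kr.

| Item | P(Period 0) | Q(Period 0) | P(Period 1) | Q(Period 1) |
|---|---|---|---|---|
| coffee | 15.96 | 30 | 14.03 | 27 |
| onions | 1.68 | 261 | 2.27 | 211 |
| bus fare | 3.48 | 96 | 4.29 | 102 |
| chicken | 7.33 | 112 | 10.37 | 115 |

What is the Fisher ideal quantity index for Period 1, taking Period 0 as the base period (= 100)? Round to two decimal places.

95.94

Laspeyres component (base-period weights):
ΣP(Period 0)Q(Period 1) = 15.96×27 + 1.68×211 + 3.48×102 + 7.33×115 = 430.92 + 354.48 + 354.96 + 842.95 = 1983.31
ΣP(Period 0)Q(Period 0) = 15.96×30 + 1.68×261 + 3.48×96 + 7.33×112 = 478.8 + 438.48 + 334.08 + 820.96 = 2072.32
L = 1983.31 / 2072.32 × 100 = 95.7048
Paasche component (current-period weights):
ΣP(Period 1)Q(Period 1) = 14.03×27 + 2.27×211 + 4.29×102 + 10.37×115 = 378.81 + 478.97 + 437.58 + 1192.55 = 2487.91
ΣP(Period 1)Q(Period 0) = 14.03×30 + 2.27×261 + 4.29×96 + 10.37×112 = 420.9 + 592.47 + 411.84 + 1161.44 = 2586.65
P = 2487.91 / 2586.65 × 100 = 96.1827
Fisher = √(L × P) = √(95.7048 × 96.1827) = 95.9435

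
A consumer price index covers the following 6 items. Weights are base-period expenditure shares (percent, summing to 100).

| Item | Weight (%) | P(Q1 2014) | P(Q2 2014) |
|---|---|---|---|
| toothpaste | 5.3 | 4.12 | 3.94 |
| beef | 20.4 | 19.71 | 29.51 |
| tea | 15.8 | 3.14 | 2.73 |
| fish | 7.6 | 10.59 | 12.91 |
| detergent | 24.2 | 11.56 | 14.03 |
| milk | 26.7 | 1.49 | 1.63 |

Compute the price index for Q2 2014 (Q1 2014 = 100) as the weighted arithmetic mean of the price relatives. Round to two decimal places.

117.19

toothpaste: 5.3 × (3.94/4.12) = 5.3 × 0.956311 = 5.0684
beef: 20.4 × (29.51/19.71) = 20.4 × 1.497210 = 30.5431
tea: 15.8 × (2.73/3.14) = 15.8 × 0.869427 = 13.7369
fish: 7.6 × (12.91/10.59) = 7.6 × 1.219075 = 9.2650
detergent: 24.2 × (14.03/11.56) = 24.2 × 1.213668 = 29.3708
milk: 26.7 × (1.63/1.49) = 26.7 × 1.093960 = 29.2087
Index = Σ wᵢ·(p₁ᵢ/p₀ᵢ) = 5.0684 + 30.5431 + 13.7369 + 9.2650 + 29.3708 + 29.2087 = 117.1929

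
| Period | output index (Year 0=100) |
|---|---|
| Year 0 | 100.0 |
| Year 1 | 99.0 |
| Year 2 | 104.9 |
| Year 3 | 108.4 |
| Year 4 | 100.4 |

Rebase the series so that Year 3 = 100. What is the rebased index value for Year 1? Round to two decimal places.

91.33

Rebased(Year 1) = 99.0 / 108.4 × 100 = 91.3284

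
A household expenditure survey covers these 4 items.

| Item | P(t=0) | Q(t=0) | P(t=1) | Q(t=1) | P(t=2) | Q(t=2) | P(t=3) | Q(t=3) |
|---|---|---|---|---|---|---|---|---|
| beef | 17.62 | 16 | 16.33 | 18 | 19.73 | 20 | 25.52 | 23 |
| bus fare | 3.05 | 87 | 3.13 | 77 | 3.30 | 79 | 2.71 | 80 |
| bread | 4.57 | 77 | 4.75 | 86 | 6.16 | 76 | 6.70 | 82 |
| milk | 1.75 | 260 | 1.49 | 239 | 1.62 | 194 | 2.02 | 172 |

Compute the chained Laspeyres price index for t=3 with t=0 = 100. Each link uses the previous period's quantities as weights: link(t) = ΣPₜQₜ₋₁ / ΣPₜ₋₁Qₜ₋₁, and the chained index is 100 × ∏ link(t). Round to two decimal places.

126.17

Link t=0→t=1:
ΣP(t=1)Q(t=0) = 16.33×16 + 3.13×87 + 4.75×77 + 1.49×260 = 261.28 + 272.31 + 365.75 + 387.4 = 1286.74
ΣP(t=0)Q(t=0) = 17.62×16 + 3.05×87 + 4.57×77 + 1.75×260 = 281.92 + 265.35 + 351.89 + 455 = 1354.16
link = 1286.74/1354.16 = 0.950213
Link t=1→t=2:
ΣP(t=2)Q(t=1) = 19.73×18 + 3.30×77 + 6.16×86 + 1.62×239 = 355.14 + 254.1 + 529.76 + 387.18 = 1526.18
ΣP(t=1)Q(t=1) = 16.33×18 + 3.13×77 + 4.75×86 + 1.49×239 = 293.94 + 241.01 + 408.5 + 356.11 = 1299.56
link = 1526.18/1299.56 = 1.174382
Link t=2→t=3:
ΣP(t=3)Q(t=2) = 25.52×20 + 2.71×79 + 6.70×76 + 2.02×194 = 510.4 + 214.09 + 509.2 + 391.88 = 1625.57
ΣP(t=2)Q(t=2) = 19.73×20 + 3.30×79 + 6.16×76 + 1.62×194 = 394.6 + 260.7 + 468.16 + 314.28 = 1437.74
link = 1625.57/1437.74 = 1.130643
Chained index = 100 × 0.950213 × 1.174382 × 1.130643 = 126.1698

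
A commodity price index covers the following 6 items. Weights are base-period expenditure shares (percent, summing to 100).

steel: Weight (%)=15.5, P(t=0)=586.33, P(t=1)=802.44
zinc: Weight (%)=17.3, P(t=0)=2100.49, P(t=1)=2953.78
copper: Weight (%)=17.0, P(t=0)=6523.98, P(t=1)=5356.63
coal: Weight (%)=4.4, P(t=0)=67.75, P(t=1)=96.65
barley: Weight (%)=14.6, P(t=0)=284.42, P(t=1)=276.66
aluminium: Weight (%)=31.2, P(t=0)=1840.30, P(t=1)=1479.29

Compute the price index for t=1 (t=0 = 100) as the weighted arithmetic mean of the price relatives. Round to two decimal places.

steel: 15.5 × (802.44/586.33) = 15.5 × 1.368581 = 21.2130
zinc: 17.3 × (2953.78/2100.49) = 17.3 × 1.406234 = 24.3278
copper: 17.0 × (5356.63/6523.98) = 17.0 × 0.821068 = 13.9582
coal: 4.4 × (96.65/67.75) = 4.4 × 1.426568 = 6.2769
barley: 14.6 × (276.66/284.42) = 14.6 × 0.972716 = 14.2017
aluminium: 31.2 × (1479.29/1840.30) = 31.2 × 0.803831 = 25.0795
Index = Σ wᵢ·(p₁ᵢ/p₀ᵢ) = 21.2130 + 24.3278 + 13.9582 + 6.2769 + 14.2017 + 25.0795 = 105.0571

105.06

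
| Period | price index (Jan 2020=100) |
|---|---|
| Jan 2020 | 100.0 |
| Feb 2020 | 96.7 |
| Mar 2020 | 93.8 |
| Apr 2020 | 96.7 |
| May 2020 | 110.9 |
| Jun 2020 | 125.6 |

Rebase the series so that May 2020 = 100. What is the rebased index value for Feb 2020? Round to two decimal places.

87.20

Rebased(Feb 2020) = 96.7 / 110.9 × 100 = 87.1957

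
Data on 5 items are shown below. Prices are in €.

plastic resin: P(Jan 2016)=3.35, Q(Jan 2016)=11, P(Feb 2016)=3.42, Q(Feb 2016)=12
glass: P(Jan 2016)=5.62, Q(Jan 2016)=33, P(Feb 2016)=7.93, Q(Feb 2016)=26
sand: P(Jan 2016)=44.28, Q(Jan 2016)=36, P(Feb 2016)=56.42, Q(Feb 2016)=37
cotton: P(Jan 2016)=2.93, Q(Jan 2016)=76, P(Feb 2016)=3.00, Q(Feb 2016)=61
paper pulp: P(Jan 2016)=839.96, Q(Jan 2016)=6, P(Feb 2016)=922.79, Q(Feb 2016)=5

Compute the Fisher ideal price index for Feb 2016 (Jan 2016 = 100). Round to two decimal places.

114.66

Laspeyres component (base-period weights):
ΣP(Feb 2016)Q(Jan 2016) = 3.42×11 + 7.93×33 + 56.42×36 + 3.00×76 + 922.79×6 = 37.62 + 261.69 + 2031.12 + 228 + 5536.74 = 8095.17
ΣP(Jan 2016)Q(Jan 2016) = 3.35×11 + 5.62×33 + 44.28×36 + 2.93×76 + 839.96×6 = 36.85 + 185.46 + 1594.08 + 222.68 + 5039.76 = 7078.83
L = 8095.17 / 7078.83 × 100 = 114.3575
Paasche component (current-period weights):
ΣP(Feb 2016)Q(Feb 2016) = 3.42×12 + 7.93×26 + 56.42×37 + 3.00×61 + 922.79×5 = 41.04 + 206.18 + 2087.54 + 183 + 4613.95 = 7131.71
ΣP(Jan 2016)Q(Feb 2016) = 3.35×12 + 5.62×26 + 44.28×37 + 2.93×61 + 839.96×5 = 40.2 + 146.12 + 1638.36 + 178.73 + 4199.8 = 6203.21
P = 7131.71 / 6203.21 × 100 = 114.9681
Fisher = √(L × P) = √(114.3575 × 114.9681) = 114.6624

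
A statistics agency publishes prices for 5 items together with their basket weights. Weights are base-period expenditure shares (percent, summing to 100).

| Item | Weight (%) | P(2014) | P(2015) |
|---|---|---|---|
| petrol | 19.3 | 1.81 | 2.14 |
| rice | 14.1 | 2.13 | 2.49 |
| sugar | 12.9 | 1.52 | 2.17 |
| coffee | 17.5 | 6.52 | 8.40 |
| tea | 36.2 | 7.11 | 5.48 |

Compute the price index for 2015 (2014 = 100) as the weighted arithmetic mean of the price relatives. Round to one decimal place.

petrol: 19.3 × (2.14/1.81) = 19.3 × 1.182320 = 22.8188
rice: 14.1 × (2.49/2.13) = 14.1 × 1.169014 = 16.4831
sugar: 12.9 × (2.17/1.52) = 12.9 × 1.427632 = 18.4164
coffee: 17.5 × (8.40/6.52) = 17.5 × 1.288344 = 22.5460
tea: 36.2 × (5.48/7.11) = 36.2 × 0.770745 = 27.9010
Index = Σ wᵢ·(p₁ᵢ/p₀ᵢ) = 22.8188 + 16.4831 + 18.4164 + 22.5460 + 27.9010 = 108.1653

108.2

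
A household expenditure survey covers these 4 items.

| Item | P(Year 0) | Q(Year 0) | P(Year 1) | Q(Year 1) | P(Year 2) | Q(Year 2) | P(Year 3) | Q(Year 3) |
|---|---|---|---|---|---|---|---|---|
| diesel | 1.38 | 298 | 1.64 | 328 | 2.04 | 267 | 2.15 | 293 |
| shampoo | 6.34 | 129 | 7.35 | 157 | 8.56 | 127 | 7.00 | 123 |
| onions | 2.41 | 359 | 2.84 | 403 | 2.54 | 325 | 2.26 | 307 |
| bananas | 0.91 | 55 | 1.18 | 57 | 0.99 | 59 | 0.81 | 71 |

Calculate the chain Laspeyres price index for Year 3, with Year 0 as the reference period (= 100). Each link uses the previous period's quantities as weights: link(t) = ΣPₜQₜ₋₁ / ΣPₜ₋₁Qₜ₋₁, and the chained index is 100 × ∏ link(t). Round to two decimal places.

Link Year 0→Year 1:
ΣP(Year 1)Q(Year 0) = 1.64×298 + 7.35×129 + 2.84×359 + 1.18×55 = 488.72 + 948.15 + 1019.56 + 64.9 = 2521.33
ΣP(Year 0)Q(Year 0) = 1.38×298 + 6.34×129 + 2.41×359 + 0.91×55 = 411.24 + 817.86 + 865.19 + 50.05 = 2144.34
link = 2521.33/2144.34 = 1.175807
Link Year 1→Year 2:
ΣP(Year 2)Q(Year 1) = 2.04×328 + 8.56×157 + 2.54×403 + 0.99×57 = 669.12 + 1343.92 + 1023.62 + 56.43 = 3093.09
ΣP(Year 1)Q(Year 1) = 1.64×328 + 7.35×157 + 2.84×403 + 1.18×57 = 537.92 + 1153.95 + 1144.52 + 67.26 = 2903.65
link = 3093.09/2903.65 = 1.065242
Link Year 2→Year 3:
ΣP(Year 3)Q(Year 2) = 2.15×267 + 7.00×127 + 2.26×325 + 0.81×59 = 574.05 + 889 + 734.5 + 47.79 = 2245.34
ΣP(Year 2)Q(Year 2) = 2.04×267 + 8.56×127 + 2.54×325 + 0.99×59 = 544.68 + 1087.12 + 825.5 + 58.41 = 2515.71
link = 2245.34/2515.71 = 0.892527
Chained index = 100 × 1.175807 × 1.065242 × 0.892527 = 111.7908

111.79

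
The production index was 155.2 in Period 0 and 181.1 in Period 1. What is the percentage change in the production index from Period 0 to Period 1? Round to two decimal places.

16.69%

Change = (181.1 − 155.2) / 155.2 × 100
       = 25.9 / 155.2 × 100 = 16.6881%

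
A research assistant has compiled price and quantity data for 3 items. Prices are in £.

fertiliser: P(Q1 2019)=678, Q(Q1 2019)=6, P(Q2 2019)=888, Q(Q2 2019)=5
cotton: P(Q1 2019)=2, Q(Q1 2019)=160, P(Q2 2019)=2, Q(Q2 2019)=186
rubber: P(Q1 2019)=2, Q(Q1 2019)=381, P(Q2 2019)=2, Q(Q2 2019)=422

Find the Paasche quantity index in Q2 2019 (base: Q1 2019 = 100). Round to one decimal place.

Paasche quantity index uses current-period prices as weights.
ΣP(Q2 2019)·Q(Q2 2019) = 888×5 + 2×186 + 2×422 = 4440 + 372 + 844 = 5656
ΣP(Q2 2019)·Q(Q1 2019) = 888×6 + 2×160 + 2×381 = 5328 + 320 + 762 = 6410
Index = 5656 / 6410 × 100 = 88.2371

88.2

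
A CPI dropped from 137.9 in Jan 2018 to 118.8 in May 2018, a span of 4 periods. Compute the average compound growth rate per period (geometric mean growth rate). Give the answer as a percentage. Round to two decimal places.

-3.66%

Growth factor = (118.8/137.9)^(1/4) = (0.861494)^(1/4) = 0.963414
Growth rate = 0.963414 − 1 = -0.036586 = -3.6586%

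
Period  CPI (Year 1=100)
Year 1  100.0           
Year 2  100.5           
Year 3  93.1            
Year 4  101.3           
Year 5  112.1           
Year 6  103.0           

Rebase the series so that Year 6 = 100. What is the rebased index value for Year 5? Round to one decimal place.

108.8

Rebased(Year 5) = 112.1 / 103.0 × 100 = 108.8350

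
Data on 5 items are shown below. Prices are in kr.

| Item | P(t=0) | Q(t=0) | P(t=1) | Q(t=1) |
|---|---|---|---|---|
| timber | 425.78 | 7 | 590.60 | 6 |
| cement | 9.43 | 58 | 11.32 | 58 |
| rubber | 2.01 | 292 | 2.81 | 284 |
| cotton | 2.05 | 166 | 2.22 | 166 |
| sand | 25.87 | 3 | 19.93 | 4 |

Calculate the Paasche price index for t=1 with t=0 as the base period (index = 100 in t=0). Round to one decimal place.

132.3

Paasche price index uses current-period quantities as weights.
ΣP(t=1)·Q(t=1) = 590.60×6 + 11.32×58 + 2.81×284 + 2.22×166 + 19.93×4 = 3543.6 + 656.56 + 798.04 + 368.52 + 79.72 = 5446.44
ΣP(t=0)·Q(t=1) = 425.78×6 + 9.43×58 + 2.01×284 + 2.05×166 + 25.87×4 = 2554.68 + 546.94 + 570.84 + 340.3 + 103.48 = 4116.24
Index = 5446.44 / 4116.24 × 100 = 132.3159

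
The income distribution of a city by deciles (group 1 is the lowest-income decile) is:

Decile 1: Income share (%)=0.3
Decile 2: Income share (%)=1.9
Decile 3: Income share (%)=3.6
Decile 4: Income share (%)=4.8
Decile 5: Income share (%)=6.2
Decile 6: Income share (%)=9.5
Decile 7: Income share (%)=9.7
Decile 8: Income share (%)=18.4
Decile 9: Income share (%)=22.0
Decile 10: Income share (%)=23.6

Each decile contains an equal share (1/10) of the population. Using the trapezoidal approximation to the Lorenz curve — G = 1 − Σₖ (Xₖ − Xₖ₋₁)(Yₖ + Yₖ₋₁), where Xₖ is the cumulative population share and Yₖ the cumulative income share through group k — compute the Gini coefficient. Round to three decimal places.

0.442

Cumulative income shares Yₖ: 0.0030, 0.0220, 0.0580, 0.1060, 0.1680, 0.2630, 0.3600, 0.5440, 0.7640, 1.0000
Σ (Xₖ−Xₖ₋₁)(Yₖ+Yₖ₋₁) = (1/10)(0.0030+0.0000) + (1/10)(0.0220+0.0030) + (1/10)(0.0580+0.0220) + (1/10)(0.1060+0.0580) + (1/10)(0.1680+0.1060) + (1/10)(0.2630+0.1680) + (1/10)(0.3600+0.2630) + (1/10)(0.5440+0.3600) + (1/10)(0.7640+0.5440) + (1/10)(1.0000+0.7640)
  = 0.0003 + 0.0025 + 0.0080 + 0.0164 + 0.0274 + 0.0431 + 0.0623 + 0.0904 + 0.1308 + 0.1764 = 0.5576
G = 1 − 0.5576 = 0.4424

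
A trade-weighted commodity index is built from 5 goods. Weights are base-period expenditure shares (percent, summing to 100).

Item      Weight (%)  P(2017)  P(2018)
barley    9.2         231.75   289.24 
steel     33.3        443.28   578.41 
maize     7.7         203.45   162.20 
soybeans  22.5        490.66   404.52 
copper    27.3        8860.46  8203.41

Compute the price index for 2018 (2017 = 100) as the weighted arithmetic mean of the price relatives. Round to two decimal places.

barley: 9.2 × (289.24/231.75) = 9.2 × 1.248069 = 11.4822
steel: 33.3 × (578.41/443.28) = 33.3 × 1.304841 = 43.4512
maize: 7.7 × (162.20/203.45) = 7.7 × 0.797247 = 6.1388
soybeans: 22.5 × (404.52/490.66) = 22.5 × 0.824441 = 18.5499
copper: 27.3 × (8203.41/8860.46) = 27.3 × 0.925845 = 25.2756
Index = Σ wᵢ·(p₁ᵢ/p₀ᵢ) = 11.4822 + 43.4512 + 6.1388 + 18.5499 + 25.2756 = 104.8977

104.90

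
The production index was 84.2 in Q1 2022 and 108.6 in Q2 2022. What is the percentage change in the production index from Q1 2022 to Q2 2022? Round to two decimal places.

Change = (108.6 − 84.2) / 84.2 × 100
       = 24.4 / 84.2 × 100 = 28.9786%

28.98%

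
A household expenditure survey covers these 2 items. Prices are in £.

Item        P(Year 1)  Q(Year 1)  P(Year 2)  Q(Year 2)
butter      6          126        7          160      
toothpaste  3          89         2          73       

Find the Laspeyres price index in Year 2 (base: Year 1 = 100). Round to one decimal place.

103.6

Laspeyres price index uses base-period quantities as weights.
ΣP(Year 2)·Q(Year 1) = 7×126 + 2×89 = 882 + 178 = 1060
ΣP(Year 1)·Q(Year 1) = 6×126 + 3×89 = 756 + 267 = 1023
Index = 1060 / 1023 × 100 = 103.6168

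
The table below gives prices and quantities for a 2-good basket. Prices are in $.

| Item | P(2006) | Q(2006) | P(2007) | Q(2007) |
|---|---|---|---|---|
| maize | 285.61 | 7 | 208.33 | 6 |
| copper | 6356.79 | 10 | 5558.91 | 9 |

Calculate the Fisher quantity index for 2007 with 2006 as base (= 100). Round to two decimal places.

89.88

Laspeyres component (base-period weights):
ΣP(2006)Q(2007) = 285.61×6 + 6356.79×9 = 1713.66 + 57211.11 = 58924.77
ΣP(2006)Q(2006) = 285.61×7 + 6356.79×10 = 1999.27 + 63567.9 = 65567.17
L = 58924.77 / 65567.17 × 100 = 89.8693
Paasche component (current-period weights):
ΣP(2007)Q(2007) = 208.33×6 + 5558.91×9 = 1249.98 + 50030.19 = 51280.17
ΣP(2007)Q(2006) = 208.33×7 + 5558.91×10 = 1458.31 + 55589.1 = 57047.41
P = 51280.17 / 57047.41 × 100 = 89.8904
Fisher = √(L × P) = √(89.8693 × 89.8904) = 89.8799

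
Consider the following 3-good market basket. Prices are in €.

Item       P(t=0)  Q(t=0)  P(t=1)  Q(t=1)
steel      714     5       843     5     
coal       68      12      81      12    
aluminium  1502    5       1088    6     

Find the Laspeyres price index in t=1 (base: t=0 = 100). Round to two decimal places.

89.33

Laspeyres price index uses base-period quantities as weights.
ΣP(t=1)·Q(t=0) = 843×5 + 81×12 + 1088×5 = 4215 + 972 + 5440 = 10627
ΣP(t=0)·Q(t=0) = 714×5 + 68×12 + 1502×5 = 3570 + 816 + 7510 = 11896
Index = 10627 / 11896 × 100 = 89.3325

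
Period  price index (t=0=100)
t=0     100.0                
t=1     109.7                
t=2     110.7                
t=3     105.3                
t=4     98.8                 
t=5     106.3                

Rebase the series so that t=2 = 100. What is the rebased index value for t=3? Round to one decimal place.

95.1

Rebased(t=3) = 105.3 / 110.7 × 100 = 95.1220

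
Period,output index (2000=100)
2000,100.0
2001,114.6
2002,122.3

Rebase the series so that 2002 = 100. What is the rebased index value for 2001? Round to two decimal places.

93.70

Rebased(2001) = 114.6 / 122.3 × 100 = 93.7040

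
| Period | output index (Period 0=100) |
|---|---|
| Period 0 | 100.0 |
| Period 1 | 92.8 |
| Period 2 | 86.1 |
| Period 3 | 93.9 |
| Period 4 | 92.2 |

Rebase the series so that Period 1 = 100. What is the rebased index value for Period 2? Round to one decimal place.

Rebased(Period 2) = 86.1 / 92.8 × 100 = 92.7802

92.8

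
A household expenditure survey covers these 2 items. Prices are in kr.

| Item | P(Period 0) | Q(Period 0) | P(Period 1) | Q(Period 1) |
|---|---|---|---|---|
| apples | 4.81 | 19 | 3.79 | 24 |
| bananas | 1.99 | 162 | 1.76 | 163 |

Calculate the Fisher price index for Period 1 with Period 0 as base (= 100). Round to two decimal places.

86.11

Laspeyres component (base-period weights):
ΣP(Period 1)Q(Period 0) = 3.79×19 + 1.76×162 = 72.01 + 285.12 = 357.13
ΣP(Period 0)Q(Period 0) = 4.81×19 + 1.99×162 = 91.39 + 322.38 = 413.77
L = 357.13 / 413.77 × 100 = 86.3112
Paasche component (current-period weights):
ΣP(Period 1)Q(Period 1) = 3.79×24 + 1.76×163 = 90.96 + 286.88 = 377.84
ΣP(Period 0)Q(Period 1) = 4.81×24 + 1.99×163 = 115.44 + 324.37 = 439.81
P = 377.84 / 439.81 × 100 = 85.9098
Fisher = √(L × P) = √(86.3112 × 85.9098) = 86.1103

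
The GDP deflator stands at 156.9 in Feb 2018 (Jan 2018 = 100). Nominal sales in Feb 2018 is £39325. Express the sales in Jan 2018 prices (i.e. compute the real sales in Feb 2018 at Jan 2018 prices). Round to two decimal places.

25063.73

Real = Nominal ÷ (Index/100) = 39325 ÷ (156.9/100)
     = 39325 ÷ 1.569 = 25063.7349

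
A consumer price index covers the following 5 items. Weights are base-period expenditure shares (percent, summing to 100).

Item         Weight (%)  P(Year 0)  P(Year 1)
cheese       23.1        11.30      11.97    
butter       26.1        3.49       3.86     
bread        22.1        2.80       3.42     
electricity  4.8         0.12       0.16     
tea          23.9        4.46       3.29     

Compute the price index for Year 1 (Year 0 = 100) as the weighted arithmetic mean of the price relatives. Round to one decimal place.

104.4

cheese: 23.1 × (11.97/11.30) = 23.1 × 1.059292 = 24.4696
butter: 26.1 × (3.86/3.49) = 26.1 × 1.106017 = 28.8670
bread: 22.1 × (3.42/2.80) = 22.1 × 1.221429 = 26.9936
electricity: 4.8 × (0.16/0.12) = 4.8 × 1.333333 = 6.4000
tea: 23.9 × (3.29/4.46) = 23.9 × 0.737668 = 17.6303
Index = Σ wᵢ·(p₁ᵢ/p₀ᵢ) = 24.4696 + 28.8670 + 26.9936 + 6.4000 + 17.6303 = 104.3605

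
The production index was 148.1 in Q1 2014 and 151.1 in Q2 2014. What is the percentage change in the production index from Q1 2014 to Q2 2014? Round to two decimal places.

2.03%

Change = (151.1 − 148.1) / 148.1 × 100
       = 3.0 / 148.1 × 100 = 2.0257%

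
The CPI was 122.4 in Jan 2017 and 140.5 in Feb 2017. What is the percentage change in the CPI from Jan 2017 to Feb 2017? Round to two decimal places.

Change = (140.5 − 122.4) / 122.4 × 100
       = 18.1 / 122.4 × 100 = 14.7876%

14.79%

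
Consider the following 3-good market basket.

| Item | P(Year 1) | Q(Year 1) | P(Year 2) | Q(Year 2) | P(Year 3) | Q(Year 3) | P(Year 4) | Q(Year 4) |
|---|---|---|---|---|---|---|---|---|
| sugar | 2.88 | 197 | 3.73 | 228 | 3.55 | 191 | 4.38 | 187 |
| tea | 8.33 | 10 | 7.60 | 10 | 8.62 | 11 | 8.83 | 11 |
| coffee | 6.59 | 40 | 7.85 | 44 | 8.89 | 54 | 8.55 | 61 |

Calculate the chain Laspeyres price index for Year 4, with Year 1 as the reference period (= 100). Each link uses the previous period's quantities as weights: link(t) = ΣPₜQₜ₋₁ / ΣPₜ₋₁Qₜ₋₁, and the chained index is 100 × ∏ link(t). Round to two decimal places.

Link Year 1→Year 2:
ΣP(Year 2)Q(Year 1) = 3.73×197 + 7.60×10 + 7.85×40 = 734.81 + 76 + 314 = 1124.81
ΣP(Year 1)Q(Year 1) = 2.88×197 + 8.33×10 + 6.59×40 = 567.36 + 83.3 + 263.6 = 914.26
link = 1124.81/914.26 = 1.230296
Link Year 2→Year 3:
ΣP(Year 3)Q(Year 2) = 3.55×228 + 8.62×10 + 8.89×44 = 809.4 + 86.2 + 391.16 = 1286.76
ΣP(Year 2)Q(Year 2) = 3.73×228 + 7.60×10 + 7.85×44 = 850.44 + 76 + 345.4 = 1271.84
link = 1286.76/1271.84 = 1.011731
Link Year 3→Year 4:
ΣP(Year 4)Q(Year 3) = 4.38×191 + 8.83×11 + 8.55×54 = 836.58 + 97.13 + 461.7 = 1395.41
ΣP(Year 3)Q(Year 3) = 3.55×191 + 8.62×11 + 8.89×54 = 678.05 + 94.82 + 480.06 = 1252.93
link = 1395.41/1252.93 = 1.113717
Chained index = 100 × 1.230296 × 1.011731 × 1.113717 = 138.6275

138.63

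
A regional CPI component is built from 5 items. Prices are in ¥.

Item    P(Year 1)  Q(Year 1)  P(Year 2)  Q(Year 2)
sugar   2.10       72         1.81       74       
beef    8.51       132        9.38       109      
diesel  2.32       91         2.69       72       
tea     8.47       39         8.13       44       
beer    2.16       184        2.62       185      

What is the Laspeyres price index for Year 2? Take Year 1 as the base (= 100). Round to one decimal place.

109.0

Laspeyres price index uses base-period quantities as weights.
ΣP(Year 2)·Q(Year 1) = 1.81×72 + 9.38×132 + 2.69×91 + 8.13×39 + 2.62×184 = 130.32 + 1238.16 + 244.79 + 317.07 + 482.08 = 2412.42
ΣP(Year 1)·Q(Year 1) = 2.10×72 + 8.51×132 + 2.32×91 + 8.47×39 + 2.16×184 = 151.2 + 1123.32 + 211.12 + 330.33 + 397.44 = 2213.41
Index = 2412.42 / 2213.41 × 100 = 108.9911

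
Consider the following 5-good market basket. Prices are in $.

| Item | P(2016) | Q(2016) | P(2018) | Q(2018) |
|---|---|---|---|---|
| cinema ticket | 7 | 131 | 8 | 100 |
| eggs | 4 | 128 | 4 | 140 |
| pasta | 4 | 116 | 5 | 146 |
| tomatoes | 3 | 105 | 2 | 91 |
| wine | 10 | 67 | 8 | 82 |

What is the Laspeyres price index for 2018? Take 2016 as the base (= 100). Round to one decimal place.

Laspeyres price index uses base-period quantities as weights.
ΣP(2018)·Q(2016) = 8×131 + 4×128 + 5×116 + 2×105 + 8×67 = 1048 + 512 + 580 + 210 + 536 = 2886
ΣP(2016)·Q(2016) = 7×131 + 4×128 + 4×116 + 3×105 + 10×67 = 917 + 512 + 464 + 315 + 670 = 2878
Index = 2886 / 2878 × 100 = 100.2780

100.3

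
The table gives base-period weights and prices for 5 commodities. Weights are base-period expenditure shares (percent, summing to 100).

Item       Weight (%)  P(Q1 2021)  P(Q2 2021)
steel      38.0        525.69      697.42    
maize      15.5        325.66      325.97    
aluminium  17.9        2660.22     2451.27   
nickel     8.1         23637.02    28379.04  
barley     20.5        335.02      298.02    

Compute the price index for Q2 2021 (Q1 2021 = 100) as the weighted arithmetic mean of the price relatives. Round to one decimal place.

steel: 38.0 × (697.42/525.69) = 38.0 × 1.326675 = 50.4137
maize: 15.5 × (325.97/325.66) = 15.5 × 1.000952 = 15.5148
aluminium: 17.9 × (2451.27/2660.22) = 17.9 × 0.921454 = 16.4940
nickel: 8.1 × (28379.04/23637.02) = 8.1 × 1.200618 = 9.7250
barley: 20.5 × (298.02/335.02) = 20.5 × 0.889559 = 18.2360
Index = Σ wᵢ·(p₁ᵢ/p₀ᵢ) = 50.4137 + 15.5148 + 16.4940 + 9.7250 + 18.2360 = 110.3834

110.4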